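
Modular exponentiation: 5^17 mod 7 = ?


5^1 mod 7 = 5
5^2 mod 7 = 4
5^3 mod 7 = 6
5^4 mod 7 = 2
5^5 mod 7 = 3
5^6 mod 7 = 1
5^7 mod 7 = 5
5^8 mod 7 = 4
5^9 mod 7 = 6
5^10 mod 7 = 2
5^11 mod 7 = 3
5^12 mod 7 = 1
5^13 mod 7 = 5
5^14 mod 7 = 4
5^15 mod 7 = 6
5^16 mod 7 = 2
5^17 mod 7 = 3


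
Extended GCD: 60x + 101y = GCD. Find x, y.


Tabular extended Euclidean (each row: r = 60*s + 101*t):
r=60, s=1, t=0
r=101, s=0, t=1
q=0: r=60, s=1, t=0   [60*(1) + 101*(0) = 60]
q=1: r=41, s=-1, t=1   [60*(-1) + 101*(1) = 41]
q=1: r=19, s=2, t=-1   [60*(2) + 101*(-1) = 19]
q=2: r=3, s=-5, t=3   [60*(-5) + 101*(3) = 3]
q=6: r=1, s=32, t=-19   [60*(32) + 101*(-19) = 1]
q=3: r=0, s=-101, t=60   [60*(-101) + 101*(60) = 0]
GCD = 1; from the row with r=1: x=32, y=-19
Check: 60*(32) + 101*(-19) = 1920 - 1919 = 1

GCD = 1, x = 32, y = -19


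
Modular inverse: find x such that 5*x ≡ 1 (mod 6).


Use the extended Euclidean algorithm on (6, 5); each row r = 6*s + 5*t:
r=6, s=1, t=0
r=5, s=0, t=1
q=1: r=1, s=1, t=-1   [6*(1) + 5*(-1) = 1]
q=5: r=0, s=-5, t=6   [6*(-5) + 5*(6) = 0]
GCD = 1 with t = -1, so 5*(-1) ≡ 1 (mod 6)
Inverse = -1 mod 6 = 5
Check: 5 * 5 = 25 ≡ 1 (mod 6)

5^(-1) ≡ 5 (mod 6)


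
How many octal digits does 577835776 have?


577835776 in base 8 = 4234211400
Number of digits = 10

10 digits (base 8)


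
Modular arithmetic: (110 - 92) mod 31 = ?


110 - 92 = 18
18 mod 31 = 18


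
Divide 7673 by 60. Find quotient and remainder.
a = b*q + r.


7673 = 60 * 127 + 53
Check: 7620 + 53 = 7673

q = 127, r = 53


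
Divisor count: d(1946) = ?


1946 = 2^1 × 7^1 × 139^1
d(1946) = (1+1) × (1+1) × (1+1) = 8

8 divisors


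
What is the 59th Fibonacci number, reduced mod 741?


F(k) mod 741 for k=1..59:
1, 1, 2, 3, 5, 8, 13, 21, 34, 55, 89, 144, 233, 377, 610, 246, 115, 361, 476, 96, 572, 668, 499, 426, 184, 610, 53, 663, 716, 638, 613, 510, 382, 151, 533, 684, 476, 419, 154, 573, 727, 559, 545, 363, 167, 530, 697, 486, 442, 187, 629, 75, 704, 38, 1, 39, 40, 79, 119
F(59) mod 741 = 119


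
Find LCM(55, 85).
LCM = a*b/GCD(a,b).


GCD(55, 85) = 5
LCM = 55*85/5 = 4675/5 = 935

LCM = 935


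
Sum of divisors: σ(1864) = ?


Divisors of 1864: 1, 2, 4, 8, 233, 466, 932, 1864
Sum = 1 + 2 + 4 + 8 + 233 + 466 + 932 + 1864 = 3510

σ(1864) = 3510


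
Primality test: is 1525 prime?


1525 / 5 = 305 (exact division)
1525 is NOT prime.

No, 1525 is not prime


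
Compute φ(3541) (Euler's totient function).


3541 = 3541
Prime factors: 3541
φ(3541) = 3541 × (1-1/3541)
= 3541 × 3540/3541 = 3540

φ(3541) = 3540


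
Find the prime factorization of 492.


492 / 2 = 246
246 / 2 = 123
123 / 3 = 41
41 / 41 = 1
492 = 2^2 × 3 × 41


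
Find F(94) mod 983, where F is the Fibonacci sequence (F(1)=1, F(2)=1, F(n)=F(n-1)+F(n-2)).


F(k) mod 983 for k=1..94:
1, 1, 2, 3, 5, 8, 13, 21, 34, 55, 89, 144, 233, 377, 610, 4, 614, 618, 249, 867, 133, 17, 150, 167, 317, 484, 801, 302, 120, 422, 542, 964, 523, 504, 44, 548, 592, 157, 749, 906, 672, 595, 284, 879, 180, 76, 256, 332, 588, 920, 525, 462, 4, 466, 470, 936, 423, 376, 799, 192, 8, 200, 208, 408, 616, 41, 657, 698, 372, 87, 459, 546, 22, 568, 590, 175, 765, 940, 722, 679, 418, 114, 532, 646, 195, 841, 53, 894, 947, 858, 822, 697, 536, 250
F(94) mod 983 = 250


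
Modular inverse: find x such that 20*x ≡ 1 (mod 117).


Use the extended Euclidean algorithm on (117, 20); each row r = 117*s + 20*t:
r=117, s=1, t=0
r=20, s=0, t=1
q=5: r=17, s=1, t=-5   [117*(1) + 20*(-5) = 17]
q=1: r=3, s=-1, t=6   [117*(-1) + 20*(6) = 3]
q=5: r=2, s=6, t=-35   [117*(6) + 20*(-35) = 2]
q=1: r=1, s=-7, t=41   [117*(-7) + 20*(41) = 1]
q=2: r=0, s=20, t=-117   [117*(20) + 20*(-117) = 0]
GCD = 1 with t = 41, so 20*(41) ≡ 1 (mod 117)
Inverse = 41 mod 117 = 41
Check: 20 * 41 = 820 ≡ 1 (mod 117)

20^(-1) ≡ 41 (mod 117)


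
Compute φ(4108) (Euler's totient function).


4108 = 2^2 × 13 × 79
Prime factors: 2, 13, 79
φ(4108) = 4108 × (1-1/2) × (1-1/13) × (1-1/79)
= 4108 × 1/2 × 12/13 × 78/79 = 1872

φ(4108) = 1872


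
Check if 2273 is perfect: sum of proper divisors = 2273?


Proper divisors of 2273: 1
Sum = 1 = 1

No, 2273 is not perfect (1 ≠ 2273)


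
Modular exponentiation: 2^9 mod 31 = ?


2^1 mod 31 = 2
2^2 mod 31 = 4
2^3 mod 31 = 8
2^4 mod 31 = 16
2^5 mod 31 = 1
2^6 mod 31 = 2
2^7 mod 31 = 4
2^8 mod 31 = 8
2^9 mod 31 = 16


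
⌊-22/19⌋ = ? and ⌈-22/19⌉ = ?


-22/19 = -1.1579
floor = -2
ceil = -1

floor = -2, ceil = -1


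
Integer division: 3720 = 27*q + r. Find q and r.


3720 = 27 * 137 + 21
Check: 3699 + 21 = 3720

q = 137, r = 21


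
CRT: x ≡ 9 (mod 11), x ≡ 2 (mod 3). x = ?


M = 11*3 = 33
M1 = M/11 = 3, M2 = M/3 = 11
M1^(-1) mod 11 = 4, M2^(-1) mod 3 = 2
x = 9*3*4 + 2*11*2 = 152
152 mod 33 = 20
Check: 20 mod 11 = 9 ✓, 20 mod 3 = 2 ✓

x ≡ 20 (mod 33)


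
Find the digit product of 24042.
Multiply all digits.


2 × 4 × 0 × 4 × 2 = 0


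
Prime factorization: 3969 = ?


3969 / 3 = 1323
1323 / 3 = 441
441 / 3 = 147
147 / 3 = 49
49 / 7 = 7
7 / 7 = 1
3969 = 3^4 × 7^2


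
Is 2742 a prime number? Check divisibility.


2742 / 2 = 1371 (exact division)
2742 is NOT prime.

No, 2742 is not prime


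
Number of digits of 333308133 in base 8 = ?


333308133 in base 8 = 2367360345
Number of digits = 10

10 digits (base 8)


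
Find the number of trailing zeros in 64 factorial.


floor(64/5) = 12
floor(64/25) = 2
Total = 14

14 trailing zeros


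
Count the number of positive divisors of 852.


852 = 2^2 × 3^1 × 71^1
d(852) = (2+1) × (1+1) × (1+1) = 12

12 divisors


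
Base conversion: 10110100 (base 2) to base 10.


10110100 (base 2) = 180 (decimal)
180 (decimal) = 180 (base 10)


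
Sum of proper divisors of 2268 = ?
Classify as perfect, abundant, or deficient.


Proper divisors: 1, 2, 3, 4, 6, 7, 9, 12, 14, 18, 21, 27, 28, 36, 42, 54, 63, 81, 84, 108, 126, 162, 189, 252, 324, 378, 567, 756, 1134
Sum = 1 + 2 + 3 + 4 + 6 + 7 + 9 + 12 + 14 + 18 + 21 + 27 + 28 + 36 + 42 + 54 + 63 + 81 + 84 + 108 + 126 + 162 + 189 + 252 + 324 + 378 + 567 + 756 + 1134 = 4508
4508 > 2268 → abundant

s(2268) = 4508 (abundant)


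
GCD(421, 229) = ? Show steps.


421 = 1 * 229 + 192
229 = 1 * 192 + 37
192 = 5 * 37 + 7
37 = 5 * 7 + 2
7 = 3 * 2 + 1
2 = 2 * 1 + 0
GCD = 1


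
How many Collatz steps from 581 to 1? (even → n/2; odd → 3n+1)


581 → 1744 → 872 → 436 → 218 → 109 → 328 → 164 → 82 → 41 → 124 → 62 → 31 → 94 → 47 → 142 → 71 → 214 → 107 → 322 → 161 → 484 → 242 → 121 → 364 → 182 → 91 → 274 → 137 → 412 → 206 → 103 → 310 → 155 → 466 → 233 → 700 → 350 → 175 → 526 → 263 → 790 → 395 → 1186 → 593 → 1780 → 890 → 445 → 1336 → 668 → 334 → 167 → 502 → 251 → 754 → 377 → 1132 → 566 → 283 → 850 → 425 → 1276 → 638 → 319 → 958 → 479 → 1438 → 719 → 2158 → 1079 → 3238 → 1619 → 4858 → 2429 → 7288 → 3644 → 1822 → 911 → 2734 → 1367 → 4102 → 2051 → 6154 → 3077 → 9232 → 4616 → 2308 → 1154 → 577 → 1732 → 866 → 433 → 1300 → 650 → 325 → 976 → 488 → 244 → 122 → 61 → 184 → 92 → 46 → 23 → 70 → 35 → 106 → 53 → 160 → 80 → 40 → 20 → 10 → 5 → 16 → 8 → 4 → 2 → 1
Total steps = 118

118 steps


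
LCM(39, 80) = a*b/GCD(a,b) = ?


GCD(39, 80) = 1
LCM = 39*80/1 = 3120/1 = 3120

LCM = 3120


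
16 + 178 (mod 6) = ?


16 + 178 = 194
194 mod 6 = 2


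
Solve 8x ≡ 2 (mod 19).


GCD(8, 19) = 1, unique solution
a^(-1) mod 19 = 12
x = 12 * 2 mod 19 = 5

x ≡ 5 (mod 19)


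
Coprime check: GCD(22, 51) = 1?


Euclidean algorithm:
51 = 2 * 22 + 7
22 = 3 * 7 + 1
7 = 7 * 1 + 0
GCD(22, 51) = 1

Yes, coprime (GCD = 1)


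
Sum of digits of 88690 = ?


8 + 8 + 6 + 9 + 0 = 31


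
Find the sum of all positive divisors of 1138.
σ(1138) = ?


Divisors of 1138: 1, 2, 569, 1138
Sum = 1 + 2 + 569 + 1138 = 1710

σ(1138) = 1710


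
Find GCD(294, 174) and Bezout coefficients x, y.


Tabular extended Euclidean (each row: r = 294*s + 174*t):
r=294, s=1, t=0
r=174, s=0, t=1
q=1: r=120, s=1, t=-1   [294*(1) + 174*(-1) = 120]
q=1: r=54, s=-1, t=2   [294*(-1) + 174*(2) = 54]
q=2: r=12, s=3, t=-5   [294*(3) + 174*(-5) = 12]
q=4: r=6, s=-13, t=22   [294*(-13) + 174*(22) = 6]
q=2: r=0, s=29, t=-49   [294*(29) + 174*(-49) = 0]
GCD = 6; from the row with r=6: x=-13, y=22
Check: 294*(-13) + 174*(22) = -3822 + 3828 = 6

GCD = 6, x = -13, y = 22


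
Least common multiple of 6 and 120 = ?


GCD(6, 120) = 6
LCM = 6*120/6 = 720/6 = 120

LCM = 120


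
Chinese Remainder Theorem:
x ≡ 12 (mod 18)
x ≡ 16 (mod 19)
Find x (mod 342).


M = 18*19 = 342
M1 = M/18 = 19, M2 = M/19 = 18
M1^(-1) mod 18 = 1, M2^(-1) mod 19 = 18
x = 12*19*1 + 16*18*18 = 5412
5412 mod 342 = 282
Check: 282 mod 18 = 12 ✓, 282 mod 19 = 16 ✓

x ≡ 282 (mod 342)


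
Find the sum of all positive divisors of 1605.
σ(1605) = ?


Divisors of 1605: 1, 3, 5, 15, 107, 321, 535, 1605
Sum = 1 + 3 + 5 + 15 + 107 + 321 + 535 + 1605 = 2592

σ(1605) = 2592


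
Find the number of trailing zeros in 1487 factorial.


floor(1487/5) = 297
floor(1487/25) = 59
floor(1487/125) = 11
floor(1487/625) = 2
Total = 369

369 trailing zeros


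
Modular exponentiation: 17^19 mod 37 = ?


17^1 mod 37 = 17
17^2 mod 37 = 30
17^3 mod 37 = 29
17^4 mod 37 = 12
17^5 mod 37 = 19
17^6 mod 37 = 27
17^7 mod 37 = 15
17^8 mod 37 = 33
17^9 mod 37 = 6
17^10 mod 37 = 28
17^11 mod 37 = 32
17^12 mod 37 = 26
17^13 mod 37 = 35
17^14 mod 37 = 3
17^15 mod 37 = 14
17^16 mod 37 = 16
17^17 mod 37 = 13
17^18 mod 37 = 36
17^19 mod 37 = 20


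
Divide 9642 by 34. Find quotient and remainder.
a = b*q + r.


9642 = 34 * 283 + 20
Check: 9622 + 20 = 9642

q = 283, r = 20


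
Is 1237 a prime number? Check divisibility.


Check divisors up to sqrt(1237) = 35.1710
No divisors found.
1237 is prime.

Yes, 1237 is prime


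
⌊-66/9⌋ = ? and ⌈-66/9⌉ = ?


-66/9 = -7.3333
floor = -8
ceil = -7

floor = -8, ceil = -7


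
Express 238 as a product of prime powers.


238 / 2 = 119
119 / 7 = 17
17 / 17 = 1
238 = 2 × 7 × 17


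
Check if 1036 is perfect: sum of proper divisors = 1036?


Proper divisors of 1036: 1, 2, 4, 7, 14, 28, 37, 74, 148, 259, 518
Sum = 1 + 2 + 4 + 7 + 14 + 28 + 37 + 74 + 148 + 259 + 518 = 1092

No, 1036 is not perfect (1092 ≠ 1036)


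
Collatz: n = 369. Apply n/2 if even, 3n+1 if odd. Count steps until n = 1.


369 → 1108 → 554 → 277 → 832 → 416 → 208 → 104 → 52 → 26 → 13 → 40 → 20 → 10 → 5 → 16 → 8 → 4 → 2 → 1
Total steps = 19

19 steps


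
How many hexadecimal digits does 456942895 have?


456942895 in base 16 = 1B3C652F
Number of digits = 8

8 digits (base 16)


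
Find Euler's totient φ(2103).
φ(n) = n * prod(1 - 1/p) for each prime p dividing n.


2103 = 3 × 701
Prime factors: 3, 701
φ(2103) = 2103 × (1-1/3) × (1-1/701)
= 2103 × 2/3 × 700/701 = 1400

φ(2103) = 1400


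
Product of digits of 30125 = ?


3 × 0 × 1 × 2 × 5 = 0


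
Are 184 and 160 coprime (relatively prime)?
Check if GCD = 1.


Euclidean algorithm:
184 = 1 * 160 + 24
160 = 6 * 24 + 16
24 = 1 * 16 + 8
16 = 2 * 8 + 0
GCD(184, 160) = 8

No, not coprime (GCD = 8)


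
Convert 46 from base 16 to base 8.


46 (base 16) = 70 (decimal)
70 (decimal) = 106 (base 8)


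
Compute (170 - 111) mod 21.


170 - 111 = 59
59 mod 21 = 17


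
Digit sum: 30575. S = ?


3 + 0 + 5 + 7 + 5 = 20


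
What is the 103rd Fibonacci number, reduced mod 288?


F(k) mod 288 for k=1..103:
1, 1, 2, 3, 5, 8, 13, 21, 34, 55, 89, 144, 233, 89, 34, 123, 157, 280, 149, 141, 2, 143, 145, 0, 145, 145, 2, 147, 149, 8, 157, 165, 34, 199, 233, 144, 89, 233, 34, 267, 13, 280, 5, 285, 2, 287, 1, 0, 1, 1, 2, 3, 5, 8, 13, 21, 34, 55, 89, 144, 233, 89, 34, 123, 157, 280, 149, 141, 2, 143, 145, 0, 145, 145, 2, 147, 149, 8, 157, 165, 34, 199, 233, 144, 89, 233, 34, 267, 13, 280, 5, 285, 2, 287, 1, 0, 1, 1, 2, 3, 5, 8, 13
F(103) mod 288 = 13


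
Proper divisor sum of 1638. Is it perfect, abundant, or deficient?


Proper divisors: 1, 2, 3, 6, 7, 9, 13, 14, 18, 21, 26, 39, 42, 63, 78, 91, 117, 126, 182, 234, 273, 546, 819
Sum = 1 + 2 + 3 + 6 + 7 + 9 + 13 + 14 + 18 + 21 + 26 + 39 + 42 + 63 + 78 + 91 + 117 + 126 + 182 + 234 + 273 + 546 + 819 = 2730
2730 > 1638 → abundant

s(1638) = 2730 (abundant)


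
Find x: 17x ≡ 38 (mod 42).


GCD(17, 42) = 1, unique solution
a^(-1) mod 42 = 5
x = 5 * 38 mod 42 = 22

x ≡ 22 (mod 42)


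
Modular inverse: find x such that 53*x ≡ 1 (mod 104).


Use the extended Euclidean algorithm on (104, 53); each row r = 104*s + 53*t:
r=104, s=1, t=0
r=53, s=0, t=1
q=1: r=51, s=1, t=-1   [104*(1) + 53*(-1) = 51]
q=1: r=2, s=-1, t=2   [104*(-1) + 53*(2) = 2]
q=25: r=1, s=26, t=-51   [104*(26) + 53*(-51) = 1]
q=2: r=0, s=-53, t=104   [104*(-53) + 53*(104) = 0]
GCD = 1 with t = -51, so 53*(-51) ≡ 1 (mod 104)
Inverse = -51 mod 104 = 53
Check: 53 * 53 = 2809 ≡ 1 (mod 104)

53^(-1) ≡ 53 (mod 104)


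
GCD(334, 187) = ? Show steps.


334 = 1 * 187 + 147
187 = 1 * 147 + 40
147 = 3 * 40 + 27
40 = 1 * 27 + 13
27 = 2 * 13 + 1
13 = 13 * 1 + 0
GCD = 1


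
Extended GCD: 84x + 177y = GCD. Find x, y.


Tabular extended Euclidean (each row: r = 84*s + 177*t):
r=84, s=1, t=0
r=177, s=0, t=1
q=0: r=84, s=1, t=0   [84*(1) + 177*(0) = 84]
q=2: r=9, s=-2, t=1   [84*(-2) + 177*(1) = 9]
q=9: r=3, s=19, t=-9   [84*(19) + 177*(-9) = 3]
q=3: r=0, s=-59, t=28   [84*(-59) + 177*(28) = 0]
GCD = 3; from the row with r=3: x=19, y=-9
Check: 84*(19) + 177*(-9) = 1596 - 1593 = 3

GCD = 3, x = 19, y = -9


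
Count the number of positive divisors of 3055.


3055 = 5^1 × 13^1 × 47^1
d(3055) = (1+1) × (1+1) × (1+1) = 8

8 divisors


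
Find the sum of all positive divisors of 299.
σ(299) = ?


Divisors of 299: 1, 13, 23, 299
Sum = 1 + 13 + 23 + 299 = 336

σ(299) = 336


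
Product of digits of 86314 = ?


8 × 6 × 3 × 1 × 4 = 576


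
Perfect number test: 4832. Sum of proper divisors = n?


Proper divisors of 4832: 1, 2, 4, 8, 16, 32, 151, 302, 604, 1208, 2416
Sum = 1 + 2 + 4 + 8 + 16 + 32 + 151 + 302 + 604 + 1208 + 2416 = 4744

No, 4832 is not perfect (4744 ≠ 4832)


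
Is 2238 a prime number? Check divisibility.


2238 / 2 = 1119 (exact division)
2238 is NOT prime.

No, 2238 is not prime


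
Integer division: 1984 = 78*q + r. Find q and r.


1984 = 78 * 25 + 34
Check: 1950 + 34 = 1984

q = 25, r = 34


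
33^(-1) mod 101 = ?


Use the extended Euclidean algorithm on (101, 33); each row r = 101*s + 33*t:
r=101, s=1, t=0
r=33, s=0, t=1
q=3: r=2, s=1, t=-3   [101*(1) + 33*(-3) = 2]
q=16: r=1, s=-16, t=49   [101*(-16) + 33*(49) = 1]
q=2: r=0, s=33, t=-101   [101*(33) + 33*(-101) = 0]
GCD = 1 with t = 49, so 33*(49) ≡ 1 (mod 101)
Inverse = 49 mod 101 = 49
Check: 33 * 49 = 1617 ≡ 1 (mod 101)

33^(-1) ≡ 49 (mod 101)


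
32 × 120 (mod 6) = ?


32 × 120 = 3840
3840 mod 6 = 0


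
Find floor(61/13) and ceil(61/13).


61/13 = 4.6923
floor = 4
ceil = 5

floor = 4, ceil = 5


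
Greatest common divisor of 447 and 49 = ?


447 = 9 * 49 + 6
49 = 8 * 6 + 1
6 = 6 * 1 + 0
GCD = 1


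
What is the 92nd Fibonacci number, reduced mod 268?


F(k) mod 268 for k=1..92:
1, 1, 2, 3, 5, 8, 13, 21, 34, 55, 89, 144, 233, 109, 74, 183, 257, 172, 161, 65, 226, 23, 249, 4, 253, 257, 242, 231, 205, 168, 105, 5, 110, 115, 225, 72, 29, 101, 130, 231, 93, 56, 149, 205, 86, 23, 109, 132, 241, 105, 78, 183, 261, 176, 169, 77, 246, 55, 33, 88, 121, 209, 62, 3, 65, 68, 133, 201, 66, 267, 65, 64, 129, 193, 54, 247, 33, 12, 45, 57, 102, 159, 261, 152, 145, 29, 174, 203, 109, 44, 153, 197
F(92) mod 268 = 197


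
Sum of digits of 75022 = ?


7 + 5 + 0 + 2 + 2 = 16


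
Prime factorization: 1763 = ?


1763 / 41 = 43
43 / 43 = 1
1763 = 41 × 43


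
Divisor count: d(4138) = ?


4138 = 2^1 × 2069^1
d(4138) = (1+1) × (1+1) = 4

4 divisors


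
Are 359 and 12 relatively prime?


Euclidean algorithm:
359 = 29 * 12 + 11
12 = 1 * 11 + 1
11 = 11 * 1 + 0
GCD(359, 12) = 1

Yes, coprime (GCD = 1)


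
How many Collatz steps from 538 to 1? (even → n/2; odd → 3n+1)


538 → 269 → 808 → 404 → 202 → 101 → 304 → 152 → 76 → 38 → 19 → 58 → 29 → 88 → 44 → 22 → 11 → 34 → 17 → 52 → 26 → 13 → 40 → 20 → 10 → 5 → 16 → 8 → 4 → 2 → 1
Total steps = 30

30 steps


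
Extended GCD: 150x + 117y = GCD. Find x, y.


Tabular extended Euclidean (each row: r = 150*s + 117*t):
r=150, s=1, t=0
r=117, s=0, t=1
q=1: r=33, s=1, t=-1   [150*(1) + 117*(-1) = 33]
q=3: r=18, s=-3, t=4   [150*(-3) + 117*(4) = 18]
q=1: r=15, s=4, t=-5   [150*(4) + 117*(-5) = 15]
q=1: r=3, s=-7, t=9   [150*(-7) + 117*(9) = 3]
q=5: r=0, s=39, t=-50   [150*(39) + 117*(-50) = 0]
GCD = 3; from the row with r=3: x=-7, y=9
Check: 150*(-7) + 117*(9) = -1050 + 1053 = 3

GCD = 3, x = -7, y = 9


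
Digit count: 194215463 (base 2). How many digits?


194215463 in base 2 = 1011100100110111111000100111
Number of digits = 28

28 digits (base 2)


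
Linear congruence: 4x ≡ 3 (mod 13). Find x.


GCD(4, 13) = 1, unique solution
a^(-1) mod 13 = 10
x = 10 * 3 mod 13 = 4

x ≡ 4 (mod 13)


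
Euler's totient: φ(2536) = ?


2536 = 2^3 × 317
Prime factors: 2, 317
φ(2536) = 2536 × (1-1/2) × (1-1/317)
= 2536 × 1/2 × 316/317 = 1264

φ(2536) = 1264


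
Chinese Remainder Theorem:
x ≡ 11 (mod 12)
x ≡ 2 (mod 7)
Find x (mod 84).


M = 12*7 = 84
M1 = M/12 = 7, M2 = M/7 = 12
M1^(-1) mod 12 = 7, M2^(-1) mod 7 = 3
x = 11*7*7 + 2*12*3 = 611
611 mod 84 = 23
Check: 23 mod 12 = 11 ✓, 23 mod 7 = 2 ✓

x ≡ 23 (mod 84)


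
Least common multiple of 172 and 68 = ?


GCD(172, 68) = 4
LCM = 172*68/4 = 11696/4 = 2924

LCM = 2924


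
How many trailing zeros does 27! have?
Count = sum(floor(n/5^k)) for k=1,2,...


floor(27/5) = 5
floor(27/25) = 1
Total = 6

6 trailing zeros


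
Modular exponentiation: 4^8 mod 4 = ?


4^1 mod 4 = 0
4^2 mod 4 = 0
4^3 mod 4 = 0
4^4 mod 4 = 0
4^5 mod 4 = 0
4^6 mod 4 = 0
4^7 mod 4 = 0
4^8 mod 4 = 0


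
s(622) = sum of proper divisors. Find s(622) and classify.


Proper divisors: 1, 2, 311
Sum = 1 + 2 + 311 = 314
314 < 622 → deficient

s(622) = 314 (deficient)


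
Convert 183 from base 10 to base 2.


183 (base 10) = 183 (decimal)
183 (decimal) = 10110111 (base 2)


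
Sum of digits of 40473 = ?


4 + 0 + 4 + 7 + 3 = 18


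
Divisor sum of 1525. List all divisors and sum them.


Divisors of 1525: 1, 5, 25, 61, 305, 1525
Sum = 1 + 5 + 25 + 61 + 305 + 1525 = 1922

σ(1525) = 1922


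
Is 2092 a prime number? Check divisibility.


2092 / 2 = 1046 (exact division)
2092 is NOT prime.

No, 2092 is not prime


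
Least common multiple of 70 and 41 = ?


GCD(70, 41) = 1
LCM = 70*41/1 = 2870/1 = 2870

LCM = 2870


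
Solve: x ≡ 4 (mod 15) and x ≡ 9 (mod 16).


M = 15*16 = 240
M1 = M/15 = 16, M2 = M/16 = 15
M1^(-1) mod 15 = 1, M2^(-1) mod 16 = 15
x = 4*16*1 + 9*15*15 = 2089
2089 mod 240 = 169
Check: 169 mod 15 = 4 ✓, 169 mod 16 = 9 ✓

x ≡ 169 (mod 240)


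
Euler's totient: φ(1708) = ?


1708 = 2^2 × 7 × 61
Prime factors: 2, 7, 61
φ(1708) = 1708 × (1-1/2) × (1-1/7) × (1-1/61)
= 1708 × 1/2 × 6/7 × 60/61 = 720

φ(1708) = 720


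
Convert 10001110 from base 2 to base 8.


10001110 (base 2) = 142 (decimal)
142 (decimal) = 216 (base 8)


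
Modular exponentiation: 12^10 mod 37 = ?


12^1 mod 37 = 12
12^2 mod 37 = 33
12^3 mod 37 = 26
12^4 mod 37 = 16
12^5 mod 37 = 7
12^6 mod 37 = 10
12^7 mod 37 = 9
12^8 mod 37 = 34
12^9 mod 37 = 1
12^10 mod 37 = 12


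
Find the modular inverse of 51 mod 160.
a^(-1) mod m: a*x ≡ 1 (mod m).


Use the extended Euclidean algorithm on (160, 51); each row r = 160*s + 51*t:
r=160, s=1, t=0
r=51, s=0, t=1
q=3: r=7, s=1, t=-3   [160*(1) + 51*(-3) = 7]
q=7: r=2, s=-7, t=22   [160*(-7) + 51*(22) = 2]
q=3: r=1, s=22, t=-69   [160*(22) + 51*(-69) = 1]
q=2: r=0, s=-51, t=160   [160*(-51) + 51*(160) = 0]
GCD = 1 with t = -69, so 51*(-69) ≡ 1 (mod 160)
Inverse = -69 mod 160 = 91
Check: 51 * 91 = 4641 ≡ 1 (mod 160)

51^(-1) ≡ 91 (mod 160)


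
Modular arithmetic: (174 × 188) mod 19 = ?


174 × 188 = 32712
32712 mod 19 = 13


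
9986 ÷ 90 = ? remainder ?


9986 = 90 * 110 + 86
Check: 9900 + 86 = 9986

q = 110, r = 86


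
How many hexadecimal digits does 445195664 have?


445195664 in base 16 = 1A892590
Number of digits = 8

8 digits (base 16)


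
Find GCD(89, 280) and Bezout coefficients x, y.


Tabular extended Euclidean (each row: r = 89*s + 280*t):
r=89, s=1, t=0
r=280, s=0, t=1
q=0: r=89, s=1, t=0   [89*(1) + 280*(0) = 89]
q=3: r=13, s=-3, t=1   [89*(-3) + 280*(1) = 13]
q=6: r=11, s=19, t=-6   [89*(19) + 280*(-6) = 11]
q=1: r=2, s=-22, t=7   [89*(-22) + 280*(7) = 2]
q=5: r=1, s=129, t=-41   [89*(129) + 280*(-41) = 1]
q=2: r=0, s=-280, t=89   [89*(-280) + 280*(89) = 0]
GCD = 1; from the row with r=1: x=129, y=-41
Check: 89*(129) + 280*(-41) = 11481 - 11480 = 1

GCD = 1, x = 129, y = -41


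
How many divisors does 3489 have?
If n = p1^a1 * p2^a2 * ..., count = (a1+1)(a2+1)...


3489 = 3^1 × 1163^1
d(3489) = (1+1) × (1+1) = 4

4 divisors


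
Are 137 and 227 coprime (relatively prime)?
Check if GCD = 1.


Euclidean algorithm:
227 = 1 * 137 + 90
137 = 1 * 90 + 47
90 = 1 * 47 + 43
47 = 1 * 43 + 4
43 = 10 * 4 + 3
4 = 1 * 3 + 1
3 = 3 * 1 + 0
GCD(137, 227) = 1

Yes, coprime (GCD = 1)


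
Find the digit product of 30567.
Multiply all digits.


3 × 0 × 5 × 6 × 7 = 0


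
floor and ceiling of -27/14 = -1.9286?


-27/14 = -1.9286
floor = -2
ceil = -1

floor = -2, ceil = -1


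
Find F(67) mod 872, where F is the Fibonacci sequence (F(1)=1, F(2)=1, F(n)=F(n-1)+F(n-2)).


F(k) mod 872 for k=1..67:
1, 1, 2, 3, 5, 8, 13, 21, 34, 55, 89, 144, 233, 377, 610, 115, 725, 840, 693, 661, 482, 271, 753, 152, 33, 185, 218, 403, 621, 152, 773, 53, 826, 7, 833, 840, 801, 769, 698, 595, 421, 144, 565, 709, 402, 239, 641, 8, 649, 657, 434, 219, 653, 0, 653, 653, 434, 215, 649, 864, 641, 633, 402, 163, 565, 728, 421
F(67) mod 872 = 421


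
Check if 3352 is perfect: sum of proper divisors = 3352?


Proper divisors of 3352: 1, 2, 4, 8, 419, 838, 1676
Sum = 1 + 2 + 4 + 8 + 419 + 838 + 1676 = 2948

No, 3352 is not perfect (2948 ≠ 3352)


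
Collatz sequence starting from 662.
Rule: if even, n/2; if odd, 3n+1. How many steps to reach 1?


662 → 331 → 994 → 497 → 1492 → 746 → 373 → 1120 → 560 → 280 → 140 → 70 → 35 → 106 → 53 → 160 → 80 → 40 → 20 → 10 → 5 → 16 → 8 → 4 → 2 → 1
Total steps = 25

25 steps


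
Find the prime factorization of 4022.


4022 / 2 = 2011
2011 / 2011 = 1
4022 = 2 × 2011


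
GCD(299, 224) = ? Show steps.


299 = 1 * 224 + 75
224 = 2 * 75 + 74
75 = 1 * 74 + 1
74 = 74 * 1 + 0
GCD = 1


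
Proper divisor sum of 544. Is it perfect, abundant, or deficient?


Proper divisors: 1, 2, 4, 8, 16, 17, 32, 34, 68, 136, 272
Sum = 1 + 2 + 4 + 8 + 16 + 17 + 32 + 34 + 68 + 136 + 272 = 590
590 > 544 → abundant

s(544) = 590 (abundant)


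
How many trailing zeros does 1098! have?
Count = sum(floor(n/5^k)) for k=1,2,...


floor(1098/5) = 219
floor(1098/25) = 43
floor(1098/125) = 8
floor(1098/625) = 1
Total = 271

271 trailing zeros


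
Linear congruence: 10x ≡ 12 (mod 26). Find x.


GCD(10, 26) = 2 divides 12
Divide: 5x ≡ 6 (mod 13)
x ≡ 9 (mod 13)


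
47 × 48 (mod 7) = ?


47 × 48 = 2256
2256 mod 7 = 2


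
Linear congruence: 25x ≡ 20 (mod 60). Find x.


GCD(25, 60) = 5 divides 20
Divide: 5x ≡ 4 (mod 12)
x ≡ 8 (mod 12)


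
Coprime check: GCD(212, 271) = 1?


Euclidean algorithm:
271 = 1 * 212 + 59
212 = 3 * 59 + 35
59 = 1 * 35 + 24
35 = 1 * 24 + 11
24 = 2 * 11 + 2
11 = 5 * 2 + 1
2 = 2 * 1 + 0
GCD(212, 271) = 1

Yes, coprime (GCD = 1)


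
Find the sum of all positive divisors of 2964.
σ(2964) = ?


Divisors of 2964: 1, 2, 3, 4, 6, 12, 13, 19, 26, 38, 39, 52, 57, 76, 78, 114, 156, 228, 247, 494, 741, 988, 1482, 2964
Sum = 1 + 2 + 3 + 4 + 6 + 12 + 13 + 19 + 26 + 38 + 39 + 52 + 57 + 76 + 78 + 114 + 156 + 228 + 247 + 494 + 741 + 988 + 1482 + 2964 = 7840

σ(2964) = 7840


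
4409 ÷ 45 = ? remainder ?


4409 = 45 * 97 + 44
Check: 4365 + 44 = 4409

q = 97, r = 44


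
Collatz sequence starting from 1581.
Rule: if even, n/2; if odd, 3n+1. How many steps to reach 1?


1581 → 4744 → 2372 → 1186 → 593 → 1780 → 890 → 445 → 1336 → 668 → 334 → 167 → 502 → 251 → 754 → 377 → 1132 → 566 → 283 → 850 → 425 → 1276 → 638 → 319 → 958 → 479 → 1438 → 719 → 2158 → 1079 → 3238 → 1619 → 4858 → 2429 → 7288 → 3644 → 1822 → 911 → 2734 → 1367 → 4102 → 2051 → 6154 → 3077 → 9232 → 4616 → 2308 → 1154 → 577 → 1732 → 866 → 433 → 1300 → 650 → 325 → 976 → 488 → 244 → 122 → 61 → 184 → 92 → 46 → 23 → 70 → 35 → 106 → 53 → 160 → 80 → 40 → 20 → 10 → 5 → 16 → 8 → 4 → 2 → 1
Total steps = 78

78 steps


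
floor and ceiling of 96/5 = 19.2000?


96/5 = 19.2000
floor = 19
ceil = 20

floor = 19, ceil = 20


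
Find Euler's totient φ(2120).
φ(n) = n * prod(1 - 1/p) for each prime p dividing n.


2120 = 2^3 × 5 × 53
Prime factors: 2, 5, 53
φ(2120) = 2120 × (1-1/2) × (1-1/5) × (1-1/53)
= 2120 × 1/2 × 4/5 × 52/53 = 832

φ(2120) = 832


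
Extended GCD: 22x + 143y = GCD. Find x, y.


Tabular extended Euclidean (each row: r = 22*s + 143*t):
r=22, s=1, t=0
r=143, s=0, t=1
q=0: r=22, s=1, t=0   [22*(1) + 143*(0) = 22]
q=6: r=11, s=-6, t=1   [22*(-6) + 143*(1) = 11]
q=2: r=0, s=13, t=-2   [22*(13) + 143*(-2) = 0]
GCD = 11; from the row with r=11: x=-6, y=1
Check: 22*(-6) + 143*(1) = -132 + 143 = 11

GCD = 11, x = -6, y = 1


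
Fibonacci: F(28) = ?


Sequence: 1, 1, 2, 3, 5, 8, 13, 21, 34, 55, 89, 144, 233, 377, 610, 987, 1597, 2584, 4181, 6765, 10946, 17711, 28657, 46368, 75025, 121393, 196418, 317811
F(28) = 317811


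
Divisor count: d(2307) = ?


2307 = 3^1 × 769^1
d(2307) = (1+1) × (1+1) = 4

4 divisors


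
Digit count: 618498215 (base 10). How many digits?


618498215 has 9 digits in base 10
floor(log10(618498215)) + 1 = floor(8.7913) + 1 = 9

9 digits (base 10)


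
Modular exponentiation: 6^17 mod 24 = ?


6^1 mod 24 = 6
6^2 mod 24 = 12
6^3 mod 24 = 0
6^4 mod 24 = 0
6^5 mod 24 = 0
6^6 mod 24 = 0
6^7 mod 24 = 0
6^8 mod 24 = 0
6^9 mod 24 = 0
6^10 mod 24 = 0
6^11 mod 24 = 0
6^12 mod 24 = 0
6^13 mod 24 = 0
6^14 mod 24 = 0
6^15 mod 24 = 0
6^16 mod 24 = 0
6^17 mod 24 = 0


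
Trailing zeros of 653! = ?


floor(653/5) = 130
floor(653/25) = 26
floor(653/125) = 5
floor(653/625) = 1
Total = 162

162 trailing zeros


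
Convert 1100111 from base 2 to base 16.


1100111 (base 2) = 103 (decimal)
103 (decimal) = 67 (base 16)


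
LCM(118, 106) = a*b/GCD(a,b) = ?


GCD(118, 106) = 2
LCM = 118*106/2 = 12508/2 = 6254

LCM = 6254


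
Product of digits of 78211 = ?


7 × 8 × 2 × 1 × 1 = 112


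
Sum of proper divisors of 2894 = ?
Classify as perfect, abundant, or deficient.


Proper divisors: 1, 2, 1447
Sum = 1 + 2 + 1447 = 1450
1450 < 2894 → deficient

s(2894) = 1450 (deficient)


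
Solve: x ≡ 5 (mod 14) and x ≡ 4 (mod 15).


M = 14*15 = 210
M1 = M/14 = 15, M2 = M/15 = 14
M1^(-1) mod 14 = 1, M2^(-1) mod 15 = 14
x = 5*15*1 + 4*14*14 = 859
859 mod 210 = 19
Check: 19 mod 14 = 5 ✓, 19 mod 15 = 4 ✓

x ≡ 19 (mod 210)


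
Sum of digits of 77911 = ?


7 + 7 + 9 + 1 + 1 = 25


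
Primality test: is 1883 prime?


1883 / 7 = 269 (exact division)
1883 is NOT prime.

No, 1883 is not prime


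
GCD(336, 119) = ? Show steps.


336 = 2 * 119 + 98
119 = 1 * 98 + 21
98 = 4 * 21 + 14
21 = 1 * 14 + 7
14 = 2 * 7 + 0
GCD = 7


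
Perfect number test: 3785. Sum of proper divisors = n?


Proper divisors of 3785: 1, 5, 757
Sum = 1 + 5 + 757 = 763

No, 3785 is not perfect (763 ≠ 3785)


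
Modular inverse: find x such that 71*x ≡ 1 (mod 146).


Use the extended Euclidean algorithm on (146, 71); each row r = 146*s + 71*t:
r=146, s=1, t=0
r=71, s=0, t=1
q=2: r=4, s=1, t=-2   [146*(1) + 71*(-2) = 4]
q=17: r=3, s=-17, t=35   [146*(-17) + 71*(35) = 3]
q=1: r=1, s=18, t=-37   [146*(18) + 71*(-37) = 1]
q=3: r=0, s=-71, t=146   [146*(-71) + 71*(146) = 0]
GCD = 1 with t = -37, so 71*(-37) ≡ 1 (mod 146)
Inverse = -37 mod 146 = 109
Check: 71 * 109 = 7739 ≡ 1 (mod 146)

71^(-1) ≡ 109 (mod 146)


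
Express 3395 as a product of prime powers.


3395 / 5 = 679
679 / 7 = 97
97 / 97 = 1
3395 = 5 × 7 × 97


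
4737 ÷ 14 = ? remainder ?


4737 = 14 * 338 + 5
Check: 4732 + 5 = 4737

q = 338, r = 5


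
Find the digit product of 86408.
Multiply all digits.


8 × 6 × 4 × 0 × 8 = 0


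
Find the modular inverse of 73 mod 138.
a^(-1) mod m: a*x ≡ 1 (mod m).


Use the extended Euclidean algorithm on (138, 73); each row r = 138*s + 73*t:
r=138, s=1, t=0
r=73, s=0, t=1
q=1: r=65, s=1, t=-1   [138*(1) + 73*(-1) = 65]
q=1: r=8, s=-1, t=2   [138*(-1) + 73*(2) = 8]
q=8: r=1, s=9, t=-17   [138*(9) + 73*(-17) = 1]
q=8: r=0, s=-73, t=138   [138*(-73) + 73*(138) = 0]
GCD = 1 with t = -17, so 73*(-17) ≡ 1 (mod 138)
Inverse = -17 mod 138 = 121
Check: 73 * 121 = 8833 ≡ 1 (mod 138)

73^(-1) ≡ 121 (mod 138)


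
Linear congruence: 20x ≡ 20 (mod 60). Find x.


GCD(20, 60) = 20 divides 20
Divide: 1x ≡ 1 (mod 3)
x ≡ 1 (mod 3)


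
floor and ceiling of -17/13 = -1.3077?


-17/13 = -1.3077
floor = -2
ceil = -1

floor = -2, ceil = -1


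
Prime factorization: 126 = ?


126 / 2 = 63
63 / 3 = 21
21 / 3 = 7
7 / 7 = 1
126 = 2 × 3^2 × 7


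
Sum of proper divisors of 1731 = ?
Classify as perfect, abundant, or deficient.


Proper divisors: 1, 3, 577
Sum = 1 + 3 + 577 = 581
581 < 1731 → deficient

s(1731) = 581 (deficient)


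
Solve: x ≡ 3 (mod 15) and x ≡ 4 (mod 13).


M = 15*13 = 195
M1 = M/15 = 13, M2 = M/13 = 15
M1^(-1) mod 15 = 7, M2^(-1) mod 13 = 7
x = 3*13*7 + 4*15*7 = 693
693 mod 195 = 108
Check: 108 mod 15 = 3 ✓, 108 mod 13 = 4 ✓

x ≡ 108 (mod 195)


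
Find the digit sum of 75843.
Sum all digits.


7 + 5 + 8 + 4 + 3 = 27


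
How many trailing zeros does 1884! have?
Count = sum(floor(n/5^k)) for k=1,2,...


floor(1884/5) = 376
floor(1884/25) = 75
floor(1884/125) = 15
floor(1884/625) = 3
Total = 469

469 trailing zeros


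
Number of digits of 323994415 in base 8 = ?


323994415 in base 8 = 2323741457
Number of digits = 10

10 digits (base 8)


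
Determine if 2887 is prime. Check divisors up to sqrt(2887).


Check divisors up to sqrt(2887) = 53.7308
No divisors found.
2887 is prime.

Yes, 2887 is prime


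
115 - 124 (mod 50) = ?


115 - 124 = -9
-9 mod 50 = 41


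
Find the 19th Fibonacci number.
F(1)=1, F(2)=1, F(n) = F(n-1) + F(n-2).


Sequence: 1, 1, 2, 3, 5, 8, 13, 21, 34, 55, 89, 144, 233, 377, 610, 987, 1597, 2584, 4181
F(19) = 4181


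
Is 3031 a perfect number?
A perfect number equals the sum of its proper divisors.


Proper divisors of 3031: 1, 7, 433
Sum = 1 + 7 + 433 = 441

No, 3031 is not perfect (441 ≠ 3031)


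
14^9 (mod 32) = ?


14^1 mod 32 = 14
14^2 mod 32 = 4
14^3 mod 32 = 24
14^4 mod 32 = 16
14^5 mod 32 = 0
14^6 mod 32 = 0
14^7 mod 32 = 0
14^8 mod 32 = 0
14^9 mod 32 = 0


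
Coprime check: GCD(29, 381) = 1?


Euclidean algorithm:
381 = 13 * 29 + 4
29 = 7 * 4 + 1
4 = 4 * 1 + 0
GCD(29, 381) = 1

Yes, coprime (GCD = 1)


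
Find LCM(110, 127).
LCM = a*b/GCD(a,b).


GCD(110, 127) = 1
LCM = 110*127/1 = 13970/1 = 13970

LCM = 13970


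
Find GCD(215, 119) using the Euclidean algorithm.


215 = 1 * 119 + 96
119 = 1 * 96 + 23
96 = 4 * 23 + 4
23 = 5 * 4 + 3
4 = 1 * 3 + 1
3 = 3 * 1 + 0
GCD = 1


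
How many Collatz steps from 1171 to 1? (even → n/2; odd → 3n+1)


1171 → 3514 → 1757 → 5272 → 2636 → 1318 → 659 → 1978 → 989 → 2968 → 1484 → 742 → 371 → 1114 → 557 → 1672 → 836 → 418 → 209 → 628 → 314 → 157 → 472 → 236 → 118 → 59 → 178 → 89 → 268 → 134 → 67 → 202 → 101 → 304 → 152 → 76 → 38 → 19 → 58 → 29 → 88 → 44 → 22 → 11 → 34 → 17 → 52 → 26 → 13 → 40 → 20 → 10 → 5 → 16 → 8 → 4 → 2 → 1
Total steps = 57

57 steps


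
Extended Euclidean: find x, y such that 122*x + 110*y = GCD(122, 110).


Tabular extended Euclidean (each row: r = 122*s + 110*t):
r=122, s=1, t=0
r=110, s=0, t=1
q=1: r=12, s=1, t=-1   [122*(1) + 110*(-1) = 12]
q=9: r=2, s=-9, t=10   [122*(-9) + 110*(10) = 2]
q=6: r=0, s=55, t=-61   [122*(55) + 110*(-61) = 0]
GCD = 2; from the row with r=2: x=-9, y=10
Check: 122*(-9) + 110*(10) = -1098 + 1100 = 2

GCD = 2, x = -9, y = 10


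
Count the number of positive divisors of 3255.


3255 = 3^1 × 5^1 × 7^1 × 31^1
d(3255) = (1+1) × (1+1) × (1+1) × (1+1) = 16

16 divisors


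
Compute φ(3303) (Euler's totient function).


3303 = 3^2 × 367
Prime factors: 3, 367
φ(3303) = 3303 × (1-1/3) × (1-1/367)
= 3303 × 2/3 × 366/367 = 2196

φ(3303) = 2196


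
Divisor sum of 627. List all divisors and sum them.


Divisors of 627: 1, 3, 11, 19, 33, 57, 209, 627
Sum = 1 + 3 + 11 + 19 + 33 + 57 + 209 + 627 = 960

σ(627) = 960


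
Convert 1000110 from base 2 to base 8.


1000110 (base 2) = 70 (decimal)
70 (decimal) = 106 (base 8)


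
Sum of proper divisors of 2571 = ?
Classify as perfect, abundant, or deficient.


Proper divisors: 1, 3, 857
Sum = 1 + 3 + 857 = 861
861 < 2571 → deficient

s(2571) = 861 (deficient)


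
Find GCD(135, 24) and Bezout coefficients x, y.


Tabular extended Euclidean (each row: r = 135*s + 24*t):
r=135, s=1, t=0
r=24, s=0, t=1
q=5: r=15, s=1, t=-5   [135*(1) + 24*(-5) = 15]
q=1: r=9, s=-1, t=6   [135*(-1) + 24*(6) = 9]
q=1: r=6, s=2, t=-11   [135*(2) + 24*(-11) = 6]
q=1: r=3, s=-3, t=17   [135*(-3) + 24*(17) = 3]
q=2: r=0, s=8, t=-45   [135*(8) + 24*(-45) = 0]
GCD = 3; from the row with r=3: x=-3, y=17
Check: 135*(-3) + 24*(17) = -405 + 408 = 3

GCD = 3, x = -3, y = 17


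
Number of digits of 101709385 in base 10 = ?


101709385 has 9 digits in base 10
floor(log10(101709385)) + 1 = floor(8.0074) + 1 = 9

9 digits (base 10)


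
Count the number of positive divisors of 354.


354 = 2^1 × 3^1 × 59^1
d(354) = (1+1) × (1+1) × (1+1) = 8

8 divisors


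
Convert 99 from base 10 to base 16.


99 (base 10) = 99 (decimal)
99 (decimal) = 63 (base 16)


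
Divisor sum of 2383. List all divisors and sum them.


Divisors of 2383: 1, 2383
Sum = 1 + 2383 = 2384

σ(2383) = 2384


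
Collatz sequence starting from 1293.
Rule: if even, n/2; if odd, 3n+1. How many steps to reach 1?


1293 → 3880 → 1940 → 970 → 485 → 1456 → 728 → 364 → 182 → 91 → 274 → 137 → 412 → 206 → 103 → 310 → 155 → 466 → 233 → 700 → 350 → 175 → 526 → 263 → 790 → 395 → 1186 → 593 → 1780 → 890 → 445 → 1336 → 668 → 334 → 167 → 502 → 251 → 754 → 377 → 1132 → 566 → 283 → 850 → 425 → 1276 → 638 → 319 → 958 → 479 → 1438 → 719 → 2158 → 1079 → 3238 → 1619 → 4858 → 2429 → 7288 → 3644 → 1822 → 911 → 2734 → 1367 → 4102 → 2051 → 6154 → 3077 → 9232 → 4616 → 2308 → 1154 → 577 → 1732 → 866 → 433 → 1300 → 650 → 325 → 976 → 488 → 244 → 122 → 61 → 184 → 92 → 46 → 23 → 70 → 35 → 106 → 53 → 160 → 80 → 40 → 20 → 10 → 5 → 16 → 8 → 4 → 2 → 1
Total steps = 101

101 steps


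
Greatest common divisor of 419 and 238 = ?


419 = 1 * 238 + 181
238 = 1 * 181 + 57
181 = 3 * 57 + 10
57 = 5 * 10 + 7
10 = 1 * 7 + 3
7 = 2 * 3 + 1
3 = 3 * 1 + 0
GCD = 1


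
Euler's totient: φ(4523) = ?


4523 = 4523
Prime factors: 4523
φ(4523) = 4523 × (1-1/4523)
= 4523 × 4522/4523 = 4522

φ(4523) = 4522


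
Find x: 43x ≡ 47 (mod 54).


GCD(43, 54) = 1, unique solution
a^(-1) mod 54 = 49
x = 49 * 47 mod 54 = 35

x ≡ 35 (mod 54)


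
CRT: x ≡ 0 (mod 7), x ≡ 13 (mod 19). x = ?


M = 7*19 = 133
M1 = M/7 = 19, M2 = M/19 = 7
M1^(-1) mod 7 = 3, M2^(-1) mod 19 = 11
x = 0*19*3 + 13*7*11 = 1001
1001 mod 133 = 70
Check: 70 mod 7 = 0 ✓, 70 mod 19 = 13 ✓

x ≡ 70 (mod 133)


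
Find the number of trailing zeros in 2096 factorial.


floor(2096/5) = 419
floor(2096/25) = 83
floor(2096/125) = 16
floor(2096/625) = 3
Total = 521

521 trailing zeros


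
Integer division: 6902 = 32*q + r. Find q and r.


6902 = 32 * 215 + 22
Check: 6880 + 22 = 6902

q = 215, r = 22


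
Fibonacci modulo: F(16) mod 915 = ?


F(k) mod 915 for k=1..16:
1, 1, 2, 3, 5, 8, 13, 21, 34, 55, 89, 144, 233, 377, 610, 72
F(16) mod 915 = 72


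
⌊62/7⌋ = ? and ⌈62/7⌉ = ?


62/7 = 8.8571
floor = 8
ceil = 9

floor = 8, ceil = 9


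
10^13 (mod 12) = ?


10^1 mod 12 = 10
10^2 mod 12 = 4
10^3 mod 12 = 4
10^4 mod 12 = 4
10^5 mod 12 = 4
10^6 mod 12 = 4
10^7 mod 12 = 4
10^8 mod 12 = 4
10^9 mod 12 = 4
10^10 mod 12 = 4
10^11 mod 12 = 4
10^12 mod 12 = 4
10^13 mod 12 = 4


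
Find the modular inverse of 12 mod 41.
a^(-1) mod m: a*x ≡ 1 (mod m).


Use the extended Euclidean algorithm on (41, 12); each row r = 41*s + 12*t:
r=41, s=1, t=0
r=12, s=0, t=1
q=3: r=5, s=1, t=-3   [41*(1) + 12*(-3) = 5]
q=2: r=2, s=-2, t=7   [41*(-2) + 12*(7) = 2]
q=2: r=1, s=5, t=-17   [41*(5) + 12*(-17) = 1]
q=2: r=0, s=-12, t=41   [41*(-12) + 12*(41) = 0]
GCD = 1 with t = -17, so 12*(-17) ≡ 1 (mod 41)
Inverse = -17 mod 41 = 24
Check: 12 * 24 = 288 ≡ 1 (mod 41)

12^(-1) ≡ 24 (mod 41)


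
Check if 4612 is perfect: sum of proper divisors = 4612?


Proper divisors of 4612: 1, 2, 4, 1153, 2306
Sum = 1 + 2 + 4 + 1153 + 2306 = 3466

No, 4612 is not perfect (3466 ≠ 4612)


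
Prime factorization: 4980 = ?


4980 / 2 = 2490
2490 / 2 = 1245
1245 / 3 = 415
415 / 5 = 83
83 / 83 = 1
4980 = 2^2 × 3 × 5 × 83


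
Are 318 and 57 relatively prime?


Euclidean algorithm:
318 = 5 * 57 + 33
57 = 1 * 33 + 24
33 = 1 * 24 + 9
24 = 2 * 9 + 6
9 = 1 * 6 + 3
6 = 2 * 3 + 0
GCD(318, 57) = 3

No, not coprime (GCD = 3)


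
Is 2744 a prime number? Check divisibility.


2744 / 2 = 1372 (exact division)
2744 is NOT prime.

No, 2744 is not prime


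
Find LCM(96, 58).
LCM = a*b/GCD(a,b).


GCD(96, 58) = 2
LCM = 96*58/2 = 5568/2 = 2784

LCM = 2784


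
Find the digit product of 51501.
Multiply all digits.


5 × 1 × 5 × 0 × 1 = 0


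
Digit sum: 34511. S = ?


3 + 4 + 5 + 1 + 1 = 14


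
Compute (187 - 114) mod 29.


187 - 114 = 73
73 mod 29 = 15


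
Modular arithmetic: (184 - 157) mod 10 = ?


184 - 157 = 27
27 mod 10 = 7


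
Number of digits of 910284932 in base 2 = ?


910284932 in base 2 = 110110010000011101100010000100
Number of digits = 30

30 digits (base 2)


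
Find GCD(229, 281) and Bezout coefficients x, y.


Tabular extended Euclidean (each row: r = 229*s + 281*t):
r=229, s=1, t=0
r=281, s=0, t=1
q=0: r=229, s=1, t=0   [229*(1) + 281*(0) = 229]
q=1: r=52, s=-1, t=1   [229*(-1) + 281*(1) = 52]
q=4: r=21, s=5, t=-4   [229*(5) + 281*(-4) = 21]
q=2: r=10, s=-11, t=9   [229*(-11) + 281*(9) = 10]
q=2: r=1, s=27, t=-22   [229*(27) + 281*(-22) = 1]
q=10: r=0, s=-281, t=229   [229*(-281) + 281*(229) = 0]
GCD = 1; from the row with r=1: x=27, y=-22
Check: 229*(27) + 281*(-22) = 6183 - 6182 = 1

GCD = 1, x = 27, y = -22
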